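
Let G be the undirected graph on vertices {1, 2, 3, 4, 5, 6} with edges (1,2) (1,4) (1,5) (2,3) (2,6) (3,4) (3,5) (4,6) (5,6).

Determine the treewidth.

3

A width-3 tree decomposition is:
Bags: B1 = {2, 3, 4, 5}  B2 = {2, 4, 5, 6}  B3 = {1, 2, 4, 5}
Tree: B1–B2, B2–B3
Each bag holds 4 vertices, so the decomposition has width 3, which upper-bounds the treewidth. For the lower bound: the 4 vertex sets {3,5}, {2,6}, {4}, {1} are disjoint, each induces a connected subgraph, and every pair is joined by at least one edge of G. Contracting each set to a single vertex therefore yields K_{4} as a minor, and since treewidth is minor-monotone, tw(G) ≥ tw(K_{4}) = 3. The upper and lower bounds meet at 3, so that is the treewidth.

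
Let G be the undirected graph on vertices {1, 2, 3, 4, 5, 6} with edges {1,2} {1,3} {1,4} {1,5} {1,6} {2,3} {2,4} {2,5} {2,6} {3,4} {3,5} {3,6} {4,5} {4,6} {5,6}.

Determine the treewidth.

5

A width-5 tree decomposition is:
Bags: B1 = {1, 2, 3, 4, 5, 6}
Tree: (single bag)
With just one bag of size 6, the width is 6 − 1 = 5, so tw(G) ≤ 5. On the other hand G contains the 6-clique {1, 2, 3, 4, 5, 6}. A clique must lie in a single bag of any decomposition, so no decomposition can have width below 5. Combining the bounds, tw(G) = 5.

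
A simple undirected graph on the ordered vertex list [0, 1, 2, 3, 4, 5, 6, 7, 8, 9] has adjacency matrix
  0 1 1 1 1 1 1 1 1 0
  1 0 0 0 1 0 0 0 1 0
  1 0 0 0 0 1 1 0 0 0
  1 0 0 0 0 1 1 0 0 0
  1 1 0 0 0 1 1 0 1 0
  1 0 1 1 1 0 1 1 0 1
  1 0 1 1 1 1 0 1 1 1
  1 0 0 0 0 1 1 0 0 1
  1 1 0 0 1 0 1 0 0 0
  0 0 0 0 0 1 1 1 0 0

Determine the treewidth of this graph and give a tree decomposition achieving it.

Treewidth 3.
Bags: B1 = {0, 2, 5, 6}  B2 = {0, 4, 5, 6}  B3 = {0, 5, 6, 7}  B4 = {5, 6, 7, 9}  B5 = {0, 4, 6, 8}  B6 = {0, 3, 5, 6}  B7 = {0, 1, 4, 8}
Tree: B1–B2, B1–B3, B3–B4, B2–B5, B2–B6, B5–B7

The largest bag has 4 vertices, giving width 3; this decomposition certifies tw(G) ≤ 3. For the lower bound, the 4 vertices {0, 1, 4, 8} are pairwise adjacent, and any tree decomposition puts a clique entirely inside one bag — forcing width ≥ 3. Hence tw(G) = 3 exactly.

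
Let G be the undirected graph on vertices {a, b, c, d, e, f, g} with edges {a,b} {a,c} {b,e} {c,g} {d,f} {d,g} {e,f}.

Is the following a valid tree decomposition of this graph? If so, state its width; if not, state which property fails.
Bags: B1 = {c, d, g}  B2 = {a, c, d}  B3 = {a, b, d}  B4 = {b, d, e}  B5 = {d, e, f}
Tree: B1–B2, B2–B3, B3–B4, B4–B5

Yes; width 2.

Vertex coverage: the bags together contain {a, b, c, d, e, f, g}, the full vertex set. Edge coverage: each edge of G has both endpoints in at least one bag. Running intersection: for every vertex, the bags containing it form a connected subtree. All three properties hold, so this is a valid tree decomposition of width max|bag| − 1 = 2, and hence tw(G) ≤ 2.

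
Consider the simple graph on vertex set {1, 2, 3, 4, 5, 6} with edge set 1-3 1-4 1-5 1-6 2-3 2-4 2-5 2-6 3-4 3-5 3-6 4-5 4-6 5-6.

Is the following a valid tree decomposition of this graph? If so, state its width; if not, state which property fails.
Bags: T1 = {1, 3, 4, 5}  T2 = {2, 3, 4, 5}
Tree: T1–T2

A tree decomposition must satisfy three properties: every vertex lies in some bag; for every edge, both endpoints lie together in some bag; and for every vertex, the bags containing it form a connected subtree. Here vertex 6 appears in no bag, so the decomposition is invalid.

No — vertex 6 appears in no bag.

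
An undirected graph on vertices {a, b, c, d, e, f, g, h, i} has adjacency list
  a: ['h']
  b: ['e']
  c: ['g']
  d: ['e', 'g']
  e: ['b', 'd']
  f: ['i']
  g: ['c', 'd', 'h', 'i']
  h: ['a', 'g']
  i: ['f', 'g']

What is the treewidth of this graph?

1

A width-1 tree decomposition is:
Bags: B1 = {f, i}  B2 = {g, i}  B3 = {g, h}  B4 = {a, h}  B5 = {d, g}  B6 = {c, g}  B7 = {d, e}  B8 = {b, e}
Tree: B1–B2, B2–B3, B3–B4, B3–B5, B5–B6, B5–B7, B7–B8
Each bag holds 2 vertices, so the decomposition has width 1, which upper-bounds the treewidth. Since G has at least one edge (e.g. i–f), it is not an edgeless graph, so tw(G) ≥ 1. The upper and lower bounds meet at 1, so that is the treewidth.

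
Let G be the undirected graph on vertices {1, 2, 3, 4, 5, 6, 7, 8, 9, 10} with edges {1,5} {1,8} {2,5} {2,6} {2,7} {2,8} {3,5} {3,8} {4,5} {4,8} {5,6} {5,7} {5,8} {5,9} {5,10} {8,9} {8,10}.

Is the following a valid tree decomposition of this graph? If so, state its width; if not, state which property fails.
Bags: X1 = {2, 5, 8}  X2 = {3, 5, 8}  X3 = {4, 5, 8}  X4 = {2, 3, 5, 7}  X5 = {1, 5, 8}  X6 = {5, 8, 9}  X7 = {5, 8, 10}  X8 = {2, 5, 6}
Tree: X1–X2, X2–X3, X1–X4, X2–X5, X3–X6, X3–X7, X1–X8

No — bags containing vertex 3 are not connected in the tree.

A tree decomposition must satisfy three properties: every vertex lies in some bag; for every edge, both endpoints lie together in some bag; and for every vertex, the bags containing it form a connected subtree. Here bags containing vertex 3 are not connected in the tree, so the decomposition is invalid.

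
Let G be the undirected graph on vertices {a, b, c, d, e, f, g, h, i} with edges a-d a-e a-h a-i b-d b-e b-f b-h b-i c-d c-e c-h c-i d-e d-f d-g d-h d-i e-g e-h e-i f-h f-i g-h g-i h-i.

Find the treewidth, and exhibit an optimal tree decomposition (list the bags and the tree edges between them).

Each bag holds 5 vertices, so the decomposition has width 4, which upper-bounds the treewidth. For the lower bound, the 5 vertices {d, e, g, h, i} are pairwise adjacent, and any tree decomposition puts a clique entirely inside one bag — forcing width ≥ 4. Hence tw(G) = 4 exactly.

Treewidth 4.
Bags: B1 = {b, d, e, h, i}  B2 = {d, e, g, h, i}  B3 = {a, d, e, h, i}  B4 = {b, d, f, h, i}  B5 = {c, d, e, h, i}
Tree: B1–B2, B2–B3, B1–B4, B2–B5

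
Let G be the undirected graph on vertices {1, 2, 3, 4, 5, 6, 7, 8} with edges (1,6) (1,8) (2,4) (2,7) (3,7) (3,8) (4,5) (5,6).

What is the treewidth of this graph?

2

A width-2 tree decomposition is:
Bags: B1 = {2, 4, 7}  B2 = {3, 4, 7}  B3 = {3, 4, 8}  B4 = {1, 4, 8}  B5 = {1, 4, 6}  B6 = {4, 5, 6}
Tree: B1–B2, B2–B3, B3–B4, B4–B5, B5–B6
Every bag has size at most 3, so the width is 3 − 1 = 2 and tw(G) ≤ 2. Since 4–2–7–3–8–1–6–5–4 is a cycle in G, G is not acyclic. Forests are exactly the graphs of treewidth ≤ 1, so tw(G) ≥ 2. The upper and lower bounds meet at 2, so that is the treewidth.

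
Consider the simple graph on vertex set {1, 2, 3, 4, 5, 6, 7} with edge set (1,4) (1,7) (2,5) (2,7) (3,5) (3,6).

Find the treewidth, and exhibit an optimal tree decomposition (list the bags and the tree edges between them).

Treewidth 1.
One such decomposition:
Bags: B1 = {1, 4}  B2 = {1, 7}  B3 = {2, 7}  B4 = {2, 5}  B5 = {3, 5}  B6 = {3, 6}
Tree: B1–B2, B2–B3, B3–B4, B4–B5, B5–B6

Every bag has size at most 2, so the width is 2 − 1 = 1 and tw(G) ≤ 1. Any graph with an edge has treewidth ≥ 1, and G has the edge 4–1. Hence tw(G) = 1 exactly.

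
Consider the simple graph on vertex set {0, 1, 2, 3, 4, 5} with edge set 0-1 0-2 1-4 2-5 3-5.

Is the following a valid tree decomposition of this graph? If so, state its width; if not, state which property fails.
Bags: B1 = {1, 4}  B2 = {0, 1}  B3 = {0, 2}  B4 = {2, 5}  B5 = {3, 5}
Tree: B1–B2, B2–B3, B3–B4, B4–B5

Checking the three conditions: (i) the bags cover all of {0, 1, 2, 3, 4, 5}; (ii) for each edge, some bag contains both endpoints; (iii) the bags containing any fixed vertex form a subtree. All hold, so the decomposition is valid with width 2 − 1 = 1.

Yes; width 1.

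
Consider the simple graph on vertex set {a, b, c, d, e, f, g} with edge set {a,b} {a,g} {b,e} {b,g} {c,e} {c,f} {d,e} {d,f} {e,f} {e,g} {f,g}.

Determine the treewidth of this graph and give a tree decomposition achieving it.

The largest bag has 3 vertices, giving width 2; this decomposition certifies tw(G) ≤ 2. For the lower bound, the 3 vertices {e, f, g} are pairwise adjacent, and any tree decomposition puts a clique entirely inside one bag — forcing width ≥ 2. Hence tw(G) = 2 exactly.

Treewidth 2.
One optimal decomposition is:
Bags: B1 = {e, f, g}  B2 = {b, e, g}  B3 = {a, b, g}  B4 = {c, e, f}  B5 = {d, e, f}
Tree: B1–B2, B2–B3, B1–B4, B1–B5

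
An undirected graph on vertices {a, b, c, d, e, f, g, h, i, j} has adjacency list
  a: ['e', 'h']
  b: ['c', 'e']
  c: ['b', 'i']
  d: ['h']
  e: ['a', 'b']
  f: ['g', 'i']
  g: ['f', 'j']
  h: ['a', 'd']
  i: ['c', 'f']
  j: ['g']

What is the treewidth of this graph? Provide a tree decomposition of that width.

Treewidth 1.
One such decomposition:
Bags: B1 = {g, j}  B2 = {f, g}  B3 = {f, i}  B4 = {c, i}  B5 = {b, c}  B6 = {b, e}  B7 = {a, e}  B8 = {a, h}  B9 = {d, h}
Tree: B1–B2, B2–B3, B3–B4, B4–B5, B5–B6, B6–B7, B7–B8, B8–B9

The largest bag has 2 vertices, giving width 1; this decomposition certifies tw(G) ≤ 1. Any graph with an edge has treewidth ≥ 1, and G has the edge j–g. Therefore the treewidth is 1.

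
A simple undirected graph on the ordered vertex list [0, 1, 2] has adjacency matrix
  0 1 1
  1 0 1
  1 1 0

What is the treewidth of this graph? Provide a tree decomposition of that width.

Treewidth 2.
One such decomposition:
Bags: B1 = {0, 1, 2}
Tree: (single bag)

With just one bag of size 3, the width is 3 − 1 = 2, so tw(G) ≤ 2. Conversely, {0, 1, 2} is a clique of size 3, and the vertices of any clique must share a bag in every tree decomposition; so some bag has ≥ 3 vertices and tw(G) ≥ 2. The upper and lower bounds meet at 2, so that is the treewidth.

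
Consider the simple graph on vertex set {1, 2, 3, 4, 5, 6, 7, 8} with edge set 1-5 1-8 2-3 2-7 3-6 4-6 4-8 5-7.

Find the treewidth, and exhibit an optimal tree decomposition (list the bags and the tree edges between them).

The largest bag has 3 vertices, giving width 2; this decomposition certifies tw(G) ≤ 2. Since 5–1–8–4–6–3–2–7–5 is a cycle in G, G is not acyclic. Forests are exactly the graphs of treewidth ≤ 1, so tw(G) ≥ 2. The upper and lower bounds meet at 2, so that is the treewidth.

Treewidth 2.
One optimal decomposition is:
Bags: B1 = {1, 5, 8}  B2 = {4, 5, 8}  B3 = {4, 5, 6}  B4 = {3, 5, 6}  B5 = {2, 3, 5}  B6 = {2, 5, 7}
Tree: B1–B2, B2–B3, B3–B4, B4–B5, B5–B6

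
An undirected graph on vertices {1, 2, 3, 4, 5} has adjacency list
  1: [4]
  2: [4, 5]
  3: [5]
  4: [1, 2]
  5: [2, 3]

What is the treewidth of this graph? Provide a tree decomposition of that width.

Treewidth 1.
One such decomposition:
Bags: B1 = {3, 5}  B2 = {2, 5}  B3 = {2, 4}  B4 = {1, 4}
Tree: B1–B2, B2–B3, B3–B4

Every bag has size at most 2, so the width is 2 − 1 = 1 and tw(G) ≤ 1. Since G has at least one edge (e.g. 3–5), it is not an edgeless graph, so tw(G) ≥ 1. Combining the bounds, tw(G) = 1.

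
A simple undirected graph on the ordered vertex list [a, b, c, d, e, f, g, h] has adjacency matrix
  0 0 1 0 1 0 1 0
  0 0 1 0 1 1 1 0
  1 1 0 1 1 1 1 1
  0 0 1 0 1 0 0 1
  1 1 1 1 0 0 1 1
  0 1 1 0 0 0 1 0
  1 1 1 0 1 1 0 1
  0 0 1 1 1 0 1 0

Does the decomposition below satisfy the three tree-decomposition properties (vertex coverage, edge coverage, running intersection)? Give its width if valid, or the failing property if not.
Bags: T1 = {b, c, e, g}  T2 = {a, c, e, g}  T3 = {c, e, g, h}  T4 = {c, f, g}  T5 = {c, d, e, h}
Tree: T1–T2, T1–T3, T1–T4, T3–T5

A tree decomposition must satisfy three properties: every vertex lies in some bag; for every edge, both endpoints lie together in some bag; and for every vertex, the bags containing it form a connected subtree. Here edge (b,f) lies in no bag, so the decomposition is invalid.

No — edge (b,f) lies in no bag.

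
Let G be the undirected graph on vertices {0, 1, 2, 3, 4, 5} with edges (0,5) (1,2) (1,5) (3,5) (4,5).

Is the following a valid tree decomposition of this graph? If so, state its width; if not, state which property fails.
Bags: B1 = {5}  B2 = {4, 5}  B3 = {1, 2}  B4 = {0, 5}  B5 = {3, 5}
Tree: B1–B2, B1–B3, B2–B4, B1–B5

No — edge (1,5) lies in no bag.

A tree decomposition must satisfy three properties: every vertex lies in some bag; for every edge, both endpoints lie together in some bag; and for every vertex, the bags containing it form a connected subtree. Here edge (1,5) lies in no bag, so the decomposition is invalid.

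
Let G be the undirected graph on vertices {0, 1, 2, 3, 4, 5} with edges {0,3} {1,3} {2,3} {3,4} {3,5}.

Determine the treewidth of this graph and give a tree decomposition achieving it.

The largest bag has 2 vertices, giving width 1; this decomposition certifies tw(G) ≤ 1. G has an edge, so its treewidth is at least 1. Combining the bounds, tw(G) = 1.

Treewidth 1.
One optimal decomposition is:
Bags: B1 = {1, 3}  B2 = {2, 3}  B3 = {0, 3}  B4 = {3, 4}  B5 = {3, 5}
Tree: B1–B2, B2–B3, B1–B4, B4–B5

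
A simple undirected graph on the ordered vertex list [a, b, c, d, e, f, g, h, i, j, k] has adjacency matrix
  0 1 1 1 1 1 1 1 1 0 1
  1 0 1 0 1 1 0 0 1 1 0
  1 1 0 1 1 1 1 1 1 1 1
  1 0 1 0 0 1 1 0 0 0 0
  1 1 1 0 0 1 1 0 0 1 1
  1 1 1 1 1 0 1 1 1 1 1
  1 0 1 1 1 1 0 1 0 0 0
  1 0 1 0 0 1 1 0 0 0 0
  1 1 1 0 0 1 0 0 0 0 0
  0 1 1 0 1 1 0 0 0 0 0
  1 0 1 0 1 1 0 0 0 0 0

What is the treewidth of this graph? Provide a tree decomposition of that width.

Treewidth 4.
One optimal decomposition is:
Bags: B1 = {b, c, e, f, j}  B2 = {a, b, c, e, f}  B3 = {a, b, c, f, i}  B4 = {a, c, e, f, g}  B5 = {a, c, f, g, h}  B6 = {a, c, d, f, g}  B7 = {a, c, e, f, k}
Tree: B1–B2, B2–B3, B2–B4, B4–B5, B5–B6, B4–B7

The largest bag has 5 vertices, giving width 4; this decomposition certifies tw(G) ≤ 4. For the lower bound, the 5 vertices {b, c, e, f, j} are pairwise adjacent, and any tree decomposition puts a clique entirely inside one bag — forcing width ≥ 4. Combining the bounds, tw(G) = 4.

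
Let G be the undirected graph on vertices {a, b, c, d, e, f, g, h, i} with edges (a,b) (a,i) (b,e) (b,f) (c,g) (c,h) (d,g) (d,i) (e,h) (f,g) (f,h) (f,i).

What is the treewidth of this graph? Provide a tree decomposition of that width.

Each bag holds 4 vertices, so the decomposition has width 3, which upper-bounds the treewidth. For the lower bound: the 4 vertex sets {c,e,h}, {b}, {f}, {a,d,g,i} are disjoint, each induces a connected subgraph, and every pair is joined by at least one edge of G. Contracting each set to a single vertex therefore yields K_{4} as a minor, and since treewidth is minor-monotone, tw(G) ≥ tw(K_{4}) = 3. Hence tw(G) = 3 exactly.

Treewidth 3.
Bags: B1 = {b, c, e, h}  B2 = {b, c, f, h}  B3 = {b, c, f, g}  B4 = {a, b, f, g}  B5 = {a, f, g, i}  B6 = {a, d, g, i}
Tree: B1–B2, B2–B3, B3–B4, B4–B5, B5–B6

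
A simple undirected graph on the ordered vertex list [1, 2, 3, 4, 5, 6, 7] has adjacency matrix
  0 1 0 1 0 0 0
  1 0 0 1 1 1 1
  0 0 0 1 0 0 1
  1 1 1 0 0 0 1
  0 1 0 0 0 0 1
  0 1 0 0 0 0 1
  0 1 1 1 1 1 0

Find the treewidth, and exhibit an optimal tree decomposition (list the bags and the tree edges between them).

Every bag has size at most 3, so the width is 3 − 1 = 2 and tw(G) ≤ 2. On the other hand G contains the 3-clique {1, 2, 4}. A clique must lie in a single bag of any decomposition, so no decomposition can have width below 2. Hence tw(G) = 2 exactly.

Treewidth 2.
One optimal decomposition is:
Bags: B1 = {3, 4, 7}  B2 = {2, 4, 7}  B3 = {2, 5, 7}  B4 = {2, 6, 7}  B5 = {1, 2, 4}
Tree: B1–B2, B2–B3, B2–B4, B2–B5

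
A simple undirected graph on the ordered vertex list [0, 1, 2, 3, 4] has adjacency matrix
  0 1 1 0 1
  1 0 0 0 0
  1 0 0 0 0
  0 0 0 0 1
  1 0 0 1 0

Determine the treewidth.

1

A width-1 tree decomposition is:
Bags: B1 = {3, 4}  B2 = {0, 4}  B3 = {0, 2}  B4 = {0, 1}
Tree: B1–B2, B2–B3, B2–B4
Every bag has size at most 2, so the width is 2 − 1 = 1 and tw(G) ≤ 1. G has an edge, so its treewidth is at least 1. Therefore the treewidth is 1.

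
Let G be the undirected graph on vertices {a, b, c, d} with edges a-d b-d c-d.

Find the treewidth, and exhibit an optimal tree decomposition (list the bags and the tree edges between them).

Each bag holds 2 vertices, so the decomposition has width 1, which upper-bounds the treewidth. G has an edge, so its treewidth is at least 1. Hence tw(G) = 1 exactly.

Treewidth 1.
Bags: B1 = {b, d}  B2 = {a, d}  B3 = {c, d}
Tree: B1–B2, B2–B3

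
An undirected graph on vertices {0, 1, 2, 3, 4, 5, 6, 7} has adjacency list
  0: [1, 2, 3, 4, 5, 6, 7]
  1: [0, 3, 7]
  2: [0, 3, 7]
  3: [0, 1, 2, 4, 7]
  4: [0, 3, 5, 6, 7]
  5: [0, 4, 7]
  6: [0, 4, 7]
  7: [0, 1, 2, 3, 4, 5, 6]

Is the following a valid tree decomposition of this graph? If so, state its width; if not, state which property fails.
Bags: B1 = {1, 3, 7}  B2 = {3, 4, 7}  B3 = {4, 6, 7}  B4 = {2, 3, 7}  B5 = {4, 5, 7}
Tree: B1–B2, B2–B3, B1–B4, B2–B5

A tree decomposition must satisfy three properties: every vertex lies in some bag; for every edge, both endpoints lie together in some bag; and for every vertex, the bags containing it form a connected subtree. Here vertex 0 appears in no bag, so the decomposition is invalid.

No — vertex 0 appears in no bag.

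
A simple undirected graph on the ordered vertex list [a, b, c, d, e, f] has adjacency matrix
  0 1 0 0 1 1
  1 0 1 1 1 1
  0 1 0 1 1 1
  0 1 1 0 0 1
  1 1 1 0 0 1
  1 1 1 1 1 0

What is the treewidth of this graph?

A width-3 tree decomposition is:
Bags: B1 = {b, c, e, f}  B2 = {a, b, e, f}  B3 = {b, c, d, f}
Tree: B1–B2, B1–B3
The largest bag has 4 vertices, giving width 3; this decomposition certifies tw(G) ≤ 3. For the lower bound, the 4 vertices {b, c, d, f} are pairwise adjacent, and any tree decomposition puts a clique entirely inside one bag — forcing width ≥ 3. Combining the bounds, tw(G) = 3.

3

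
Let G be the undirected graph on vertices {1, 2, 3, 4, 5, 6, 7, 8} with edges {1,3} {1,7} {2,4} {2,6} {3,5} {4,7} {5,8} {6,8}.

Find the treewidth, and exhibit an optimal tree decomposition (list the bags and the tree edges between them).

Treewidth 2.
One optimal decomposition is:
Bags: B1 = {5, 6, 8}  B2 = {3, 5, 6}  B3 = {1, 3, 6}  B4 = {1, 6, 7}  B5 = {4, 6, 7}  B6 = {2, 4, 6}
Tree: B1–B2, B2–B3, B3–B4, B4–B5, B5–B6

Each bag holds 3 vertices, so the decomposition has width 2, which upper-bounds the treewidth. Since 6–8–5–3–1–7–4–2–6 is a cycle in G, G is not acyclic. Forests are exactly the graphs of treewidth ≤ 1, so tw(G) ≥ 2. Hence tw(G) = 2 exactly.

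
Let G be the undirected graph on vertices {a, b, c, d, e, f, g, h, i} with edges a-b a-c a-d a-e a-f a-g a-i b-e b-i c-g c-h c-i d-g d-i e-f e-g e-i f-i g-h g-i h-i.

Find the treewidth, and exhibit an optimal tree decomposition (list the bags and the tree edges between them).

Treewidth 3.
One such decomposition:
Bags: B1 = {a, c, g, i}  B2 = {a, e, g, i}  B3 = {c, g, h, i}  B4 = {a, e, f, i}  B5 = {a, d, g, i}  B6 = {a, b, e, i}
Tree: B1–B2, B1–B3, B2–B4, B1–B5, B4–B6

Each bag holds 4 vertices, so the decomposition has width 3, which upper-bounds the treewidth. On the other hand G contains the 4-clique {c, g, h, i}. A clique must lie in a single bag of any decomposition, so no decomposition can have width below 3. Therefore the treewidth is 3.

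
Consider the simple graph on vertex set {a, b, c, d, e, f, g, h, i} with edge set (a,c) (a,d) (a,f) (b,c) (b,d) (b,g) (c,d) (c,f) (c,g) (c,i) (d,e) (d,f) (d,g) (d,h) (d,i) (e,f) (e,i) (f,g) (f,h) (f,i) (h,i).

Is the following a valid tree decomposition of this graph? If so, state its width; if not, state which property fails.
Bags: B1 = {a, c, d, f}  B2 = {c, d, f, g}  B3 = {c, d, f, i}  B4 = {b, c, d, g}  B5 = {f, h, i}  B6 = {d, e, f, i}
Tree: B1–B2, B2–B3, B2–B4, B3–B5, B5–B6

No — edge (d,h) lies in no bag.

A tree decomposition must satisfy three properties: every vertex lies in some bag; for every edge, both endpoints lie together in some bag; and for every vertex, the bags containing it form a connected subtree. Here edge (d,h) lies in no bag, so the decomposition is invalid.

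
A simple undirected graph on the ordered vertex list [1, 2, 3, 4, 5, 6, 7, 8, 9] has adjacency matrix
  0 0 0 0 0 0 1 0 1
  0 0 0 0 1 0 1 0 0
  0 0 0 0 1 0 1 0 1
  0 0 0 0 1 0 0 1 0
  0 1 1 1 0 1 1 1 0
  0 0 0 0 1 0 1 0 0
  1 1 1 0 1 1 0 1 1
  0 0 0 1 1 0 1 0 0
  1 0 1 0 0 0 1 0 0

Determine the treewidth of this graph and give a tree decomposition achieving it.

Each bag holds 3 vertices, so the decomposition has width 2, which upper-bounds the treewidth. On the other hand G contains the 3-clique {4, 5, 8}. A clique must lie in a single bag of any decomposition, so no decomposition can have width below 2. The upper and lower bounds meet at 2, so that is the treewidth.

Treewidth 2.
One such decomposition:
Bags: B1 = {2, 5, 7}  B2 = {5, 6, 7}  B3 = {3, 5, 7}  B4 = {3, 7, 9}  B5 = {5, 7, 8}  B6 = {4, 5, 8}  B7 = {1, 7, 9}
Tree: B1–B2, B1–B3, B3–B4, B2–B5, B5–B6, B4–B7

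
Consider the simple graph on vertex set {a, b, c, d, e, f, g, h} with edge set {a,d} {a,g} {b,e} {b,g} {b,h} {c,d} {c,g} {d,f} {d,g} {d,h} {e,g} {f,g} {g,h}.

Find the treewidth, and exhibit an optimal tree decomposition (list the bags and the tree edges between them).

Each bag holds 3 vertices, so the decomposition has width 2, which upper-bounds the treewidth. On the other hand G contains the 3-clique {d, g, h}. A clique must lie in a single bag of any decomposition, so no decomposition can have width below 2. The upper and lower bounds meet at 2, so that is the treewidth.

Treewidth 2.
One optimal decomposition is:
Bags: B1 = {a, d, g}  B2 = {d, f, g}  B3 = {d, g, h}  B4 = {b, g, h}  B5 = {b, e, g}  B6 = {c, d, g}
Tree: B1–B2, B1–B3, B3–B4, B4–B5, B2–B6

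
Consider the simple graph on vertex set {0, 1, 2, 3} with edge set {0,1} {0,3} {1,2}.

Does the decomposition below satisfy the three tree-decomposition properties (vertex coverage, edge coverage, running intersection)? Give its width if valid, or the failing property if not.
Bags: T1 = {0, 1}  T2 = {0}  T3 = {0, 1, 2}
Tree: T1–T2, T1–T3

A tree decomposition must satisfy three properties: every vertex lies in some bag; for every edge, both endpoints lie together in some bag; and for every vertex, the bags containing it form a connected subtree. Here vertex 3 appears in no bag, so the decomposition is invalid.

No — vertex 3 appears in no bag.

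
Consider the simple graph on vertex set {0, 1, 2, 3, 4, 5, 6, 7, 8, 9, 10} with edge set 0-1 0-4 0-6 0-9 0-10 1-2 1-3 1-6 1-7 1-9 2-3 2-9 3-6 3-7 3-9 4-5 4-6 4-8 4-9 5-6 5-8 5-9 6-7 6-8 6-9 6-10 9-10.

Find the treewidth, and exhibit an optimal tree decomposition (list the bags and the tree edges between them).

The largest bag has 4 vertices, giving width 3; this decomposition certifies tw(G) ≤ 3. On the other hand G contains the 4-clique {1, 2, 3, 9}. A clique must lie in a single bag of any decomposition, so no decomposition can have width below 3. Combining the bounds, tw(G) = 3.

Treewidth 3.
One optimal decomposition is:
Bags: B1 = {0, 4, 6, 9}  B2 = {4, 5, 6, 9}  B3 = {0, 1, 6, 9}  B4 = {0, 6, 9, 10}  B5 = {4, 5, 6, 8}  B6 = {1, 3, 6, 9}  B7 = {1, 2, 3, 9}  B8 = {1, 3, 6, 7}
Tree: B1–B2, B1–B3, B1–B4, B2–B5, B3–B6, B6–B7, B6–B8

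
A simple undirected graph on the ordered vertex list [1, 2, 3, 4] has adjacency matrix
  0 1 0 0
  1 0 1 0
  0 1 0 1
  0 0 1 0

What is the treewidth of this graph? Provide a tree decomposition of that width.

Treewidth 1.
One optimal decomposition is:
Bags: B1 = {3, 4}  B2 = {2, 3}  B3 = {1, 2}
Tree: B1–B2, B2–B3

The largest bag has 2 vertices, giving width 1; this decomposition certifies tw(G) ≤ 1. Since G has at least one edge (e.g. 4–3), it is not an edgeless graph, so tw(G) ≥ 1. Combining the bounds, tw(G) = 1.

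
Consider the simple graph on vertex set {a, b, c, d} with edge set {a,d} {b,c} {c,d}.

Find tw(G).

1

A width-1 tree decomposition is:
Bags: B1 = {a, d}  B2 = {c, d}  B3 = {b, c}
Tree: B1–B2, B2–B3
Every bag has size at most 2, so the width is 2 − 1 = 1 and tw(G) ≤ 1. Since G has at least one edge (e.g. a–d), it is not an edgeless graph, so tw(G) ≥ 1. The upper and lower bounds meet at 1, so that is the treewidth.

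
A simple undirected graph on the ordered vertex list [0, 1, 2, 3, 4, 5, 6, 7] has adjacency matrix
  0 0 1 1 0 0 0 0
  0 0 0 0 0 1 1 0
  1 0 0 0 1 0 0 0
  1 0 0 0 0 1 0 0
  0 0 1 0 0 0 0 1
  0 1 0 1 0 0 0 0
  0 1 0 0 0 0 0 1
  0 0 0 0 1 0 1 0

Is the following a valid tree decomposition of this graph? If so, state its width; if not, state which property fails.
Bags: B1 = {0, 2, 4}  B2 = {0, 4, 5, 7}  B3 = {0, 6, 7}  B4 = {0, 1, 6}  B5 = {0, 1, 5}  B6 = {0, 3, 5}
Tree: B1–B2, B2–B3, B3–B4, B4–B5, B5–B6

A tree decomposition must satisfy three properties: every vertex lies in some bag; for every edge, both endpoints lie together in some bag; and for every vertex, the bags containing it form a connected subtree. Here bags containing vertex 5 are not connected in the tree, so the decomposition is invalid.

No — bags containing vertex 5 are not connected in the tree.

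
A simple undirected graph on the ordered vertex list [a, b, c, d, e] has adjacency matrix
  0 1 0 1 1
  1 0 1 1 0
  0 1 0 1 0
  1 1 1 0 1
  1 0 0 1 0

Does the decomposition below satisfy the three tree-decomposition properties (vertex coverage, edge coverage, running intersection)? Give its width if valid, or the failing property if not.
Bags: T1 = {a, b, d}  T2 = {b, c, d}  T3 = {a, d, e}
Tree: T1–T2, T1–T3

Yes; width 2.

Every vertex of G appears in some bag (union = {a, b, c, d, e}); every edge is covered by a bag; and for each vertex v the set of bags containing v is connected in the bag tree. The decomposition is therefore valid. The largest bag has 3 vertices, so the width is 2.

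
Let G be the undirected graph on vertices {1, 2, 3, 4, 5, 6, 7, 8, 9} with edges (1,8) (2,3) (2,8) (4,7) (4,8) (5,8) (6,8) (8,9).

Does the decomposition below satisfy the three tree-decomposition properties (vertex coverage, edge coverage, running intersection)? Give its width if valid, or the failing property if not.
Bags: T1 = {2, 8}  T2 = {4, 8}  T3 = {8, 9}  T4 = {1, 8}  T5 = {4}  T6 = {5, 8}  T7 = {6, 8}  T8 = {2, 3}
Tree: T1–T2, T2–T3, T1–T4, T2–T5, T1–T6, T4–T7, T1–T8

No — vertex 7 appears in no bag.

A tree decomposition must satisfy three properties: every vertex lies in some bag; for every edge, both endpoints lie together in some bag; and for every vertex, the bags containing it form a connected subtree. Here vertex 7 appears in no bag, so the decomposition is invalid.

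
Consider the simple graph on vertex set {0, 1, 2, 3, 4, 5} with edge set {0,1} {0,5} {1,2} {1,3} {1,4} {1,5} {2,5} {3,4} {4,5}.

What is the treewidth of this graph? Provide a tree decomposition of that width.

Each bag holds 3 vertices, so the decomposition has width 2, which upper-bounds the treewidth. For the lower bound, the 3 vertices {1, 3, 4} are pairwise adjacent, and any tree decomposition puts a clique entirely inside one bag — forcing width ≥ 2. Combining the bounds, tw(G) = 2.

Treewidth 2.
One such decomposition:
Bags: B1 = {1, 4, 5}  B2 = {0, 1, 5}  B3 = {1, 3, 4}  B4 = {1, 2, 5}
Tree: B1–B2, B1–B3, B2–B4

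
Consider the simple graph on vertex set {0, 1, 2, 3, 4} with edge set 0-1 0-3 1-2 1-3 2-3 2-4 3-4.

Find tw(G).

2

A width-2 tree decomposition is:
Bags: B1 = {1, 2, 3}  B2 = {0, 1, 3}  B3 = {2, 3, 4}
Tree: B1–B2, B1–B3
The largest bag has 3 vertices, giving width 2; this decomposition certifies tw(G) ≤ 2. On the other hand G contains the 3-clique {0, 1, 3}. A clique must lie in a single bag of any decomposition, so no decomposition can have width below 2. Therefore the treewidth is 2.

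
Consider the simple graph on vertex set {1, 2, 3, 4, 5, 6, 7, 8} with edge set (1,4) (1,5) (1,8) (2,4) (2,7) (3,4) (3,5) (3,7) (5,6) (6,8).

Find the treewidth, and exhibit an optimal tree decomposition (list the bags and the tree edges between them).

Each bag holds 3 vertices, so the decomposition has width 2, which upper-bounds the treewidth. Since 8–6–5–1–8 is a cycle in G, G is not acyclic. Forests are exactly the graphs of treewidth ≤ 1, so tw(G) ≥ 2. Combining the bounds, tw(G) = 2.

Treewidth 2.
Bags: B1 = {1, 6, 8}  B2 = {1, 5, 6}  B3 = {1, 4, 5}  B4 = {3, 4, 5}  B5 = {2, 3, 4}  B6 = {2, 3, 7}
Tree: B1–B2, B2–B3, B3–B4, B4–B5, B5–B6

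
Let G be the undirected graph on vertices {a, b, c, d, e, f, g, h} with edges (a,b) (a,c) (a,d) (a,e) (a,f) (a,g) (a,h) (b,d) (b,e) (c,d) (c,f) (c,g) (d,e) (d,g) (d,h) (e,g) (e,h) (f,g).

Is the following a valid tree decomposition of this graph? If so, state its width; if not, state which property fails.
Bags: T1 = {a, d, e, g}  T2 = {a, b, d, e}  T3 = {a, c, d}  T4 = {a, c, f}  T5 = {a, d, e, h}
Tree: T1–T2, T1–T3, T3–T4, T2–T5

A tree decomposition must satisfy three properties: every vertex lies in some bag; for every edge, both endpoints lie together in some bag; and for every vertex, the bags containing it form a connected subtree. Here edge (g,c) lies in no bag, so the decomposition is invalid.

No — edge (g,c) lies in no bag.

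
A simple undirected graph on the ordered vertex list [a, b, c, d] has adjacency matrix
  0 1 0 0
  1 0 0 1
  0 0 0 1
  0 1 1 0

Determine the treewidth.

1

A width-1 tree decomposition is:
Bags: B1 = {a, b}  B2 = {b, d}  B3 = {c, d}
Tree: B1–B2, B2–B3
Each bag holds 2 vertices, so the decomposition has width 1, which upper-bounds the treewidth. Any graph with an edge has treewidth ≥ 1, and G has the edge a–b. The upper and lower bounds meet at 1, so that is the treewidth.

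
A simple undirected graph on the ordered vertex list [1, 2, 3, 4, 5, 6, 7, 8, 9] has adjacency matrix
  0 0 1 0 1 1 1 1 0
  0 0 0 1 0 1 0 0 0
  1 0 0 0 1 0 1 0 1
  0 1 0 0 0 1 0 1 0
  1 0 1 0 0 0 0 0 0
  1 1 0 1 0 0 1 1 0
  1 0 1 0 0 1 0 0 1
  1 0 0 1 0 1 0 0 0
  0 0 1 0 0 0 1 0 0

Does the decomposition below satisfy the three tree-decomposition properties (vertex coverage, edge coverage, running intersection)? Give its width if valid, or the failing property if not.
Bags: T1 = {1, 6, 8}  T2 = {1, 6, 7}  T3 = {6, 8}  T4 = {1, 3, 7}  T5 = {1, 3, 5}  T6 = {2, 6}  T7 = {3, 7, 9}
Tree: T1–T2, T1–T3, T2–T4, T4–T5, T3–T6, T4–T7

A tree decomposition must satisfy three properties: every vertex lies in some bag; for every edge, both endpoints lie together in some bag; and for every vertex, the bags containing it form a connected subtree. Here vertex 4 appears in no bag, so the decomposition is invalid.

No — vertex 4 appears in no bag.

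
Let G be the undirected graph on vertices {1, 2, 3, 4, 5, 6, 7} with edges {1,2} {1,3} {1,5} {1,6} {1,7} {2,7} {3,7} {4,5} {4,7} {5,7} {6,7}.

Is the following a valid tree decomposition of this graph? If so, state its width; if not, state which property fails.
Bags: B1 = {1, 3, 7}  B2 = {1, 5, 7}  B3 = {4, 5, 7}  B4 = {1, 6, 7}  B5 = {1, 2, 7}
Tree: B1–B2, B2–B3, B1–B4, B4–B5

Every vertex of G appears in some bag (union = {1, 2, 3, 4, 5, 6, 7}); every edge is covered by a bag; and for each vertex v the set of bags containing v is connected in the bag tree. The decomposition is therefore valid. The largest bag has 3 vertices, so the width is 2.

Yes; width 2.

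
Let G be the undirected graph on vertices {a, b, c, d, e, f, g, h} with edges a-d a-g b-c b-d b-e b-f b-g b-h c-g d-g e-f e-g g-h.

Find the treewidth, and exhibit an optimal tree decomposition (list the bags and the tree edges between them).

Treewidth 2.
Bags: B1 = {b, g, h}  B2 = {b, c, g}  B3 = {b, e, g}  B4 = {b, e, f}  B5 = {b, d, g}  B6 = {a, d, g}
Tree: B1–B2, B1–B3, B3–B4, B2–B5, B5–B6

Every bag has size at most 3, so the width is 3 − 1 = 2 and tw(G) ≤ 2. Conversely, {a, d, g} is a clique of size 3, and the vertices of any clique must share a bag in every tree decomposition; so some bag has ≥ 3 vertices and tw(G) ≥ 2. Therefore the treewidth is 2.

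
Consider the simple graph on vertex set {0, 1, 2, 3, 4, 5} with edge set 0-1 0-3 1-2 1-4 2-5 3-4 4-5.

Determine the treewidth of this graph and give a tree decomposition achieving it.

Every bag has size at most 3, so the width is 3 − 1 = 2 and tw(G) ≤ 2. The edges 2–5–4–1–2 form a cycle, so G is not a tree and its treewidth is at least 2. Combining the bounds, tw(G) = 2.

Treewidth 2.
Bags: B1 = {1, 2, 5}  B2 = {1, 4, 5}  B3 = {0, 1, 4}  B4 = {0, 3, 4}
Tree: B1–B2, B2–B3, B3–B4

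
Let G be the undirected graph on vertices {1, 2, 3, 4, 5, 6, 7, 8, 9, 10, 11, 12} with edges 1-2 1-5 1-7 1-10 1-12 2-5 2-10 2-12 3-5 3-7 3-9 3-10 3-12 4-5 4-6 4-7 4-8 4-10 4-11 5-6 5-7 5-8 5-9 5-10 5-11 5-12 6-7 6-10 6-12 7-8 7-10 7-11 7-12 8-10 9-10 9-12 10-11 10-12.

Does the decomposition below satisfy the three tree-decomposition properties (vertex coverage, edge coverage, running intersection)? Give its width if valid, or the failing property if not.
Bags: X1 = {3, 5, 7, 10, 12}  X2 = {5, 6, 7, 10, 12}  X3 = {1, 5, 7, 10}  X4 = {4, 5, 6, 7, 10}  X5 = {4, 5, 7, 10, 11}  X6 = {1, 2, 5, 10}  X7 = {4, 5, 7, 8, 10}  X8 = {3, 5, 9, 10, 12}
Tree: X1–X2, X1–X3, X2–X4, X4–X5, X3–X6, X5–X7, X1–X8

A tree decomposition must satisfy three properties: every vertex lies in some bag; for every edge, both endpoints lie together in some bag; and for every vertex, the bags containing it form a connected subtree. Here edge (12,1) lies in no bag, so the decomposition is invalid.

No — edge (12,1) lies in no bag.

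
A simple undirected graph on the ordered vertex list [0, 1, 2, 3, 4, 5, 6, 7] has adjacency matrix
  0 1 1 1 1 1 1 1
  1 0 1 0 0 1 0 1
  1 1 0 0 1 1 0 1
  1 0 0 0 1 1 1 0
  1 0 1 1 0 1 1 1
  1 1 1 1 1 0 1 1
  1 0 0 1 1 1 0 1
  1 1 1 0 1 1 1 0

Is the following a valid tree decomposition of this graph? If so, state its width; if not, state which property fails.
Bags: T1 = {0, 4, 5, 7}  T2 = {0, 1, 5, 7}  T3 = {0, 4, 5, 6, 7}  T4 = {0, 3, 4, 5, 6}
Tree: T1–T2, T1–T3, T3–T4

A tree decomposition must satisfy three properties: every vertex lies in some bag; for every edge, both endpoints lie together in some bag; and for every vertex, the bags containing it form a connected subtree. Here vertex 2 appears in no bag, so the decomposition is invalid.

No — vertex 2 appears in no bag.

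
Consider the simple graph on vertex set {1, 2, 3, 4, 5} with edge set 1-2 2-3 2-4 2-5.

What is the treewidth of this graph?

1

A width-1 tree decomposition is:
Bags: B1 = {2, 4}  B2 = {2, 5}  B3 = {2, 3}  B4 = {1, 2}
Tree: B1–B2, B1–B3, B3–B4
Each bag holds 2 vertices, so the decomposition has width 1, which upper-bounds the treewidth. Any graph with an edge has treewidth ≥ 1, and G has the edge 4–2. Therefore the treewidth is 1.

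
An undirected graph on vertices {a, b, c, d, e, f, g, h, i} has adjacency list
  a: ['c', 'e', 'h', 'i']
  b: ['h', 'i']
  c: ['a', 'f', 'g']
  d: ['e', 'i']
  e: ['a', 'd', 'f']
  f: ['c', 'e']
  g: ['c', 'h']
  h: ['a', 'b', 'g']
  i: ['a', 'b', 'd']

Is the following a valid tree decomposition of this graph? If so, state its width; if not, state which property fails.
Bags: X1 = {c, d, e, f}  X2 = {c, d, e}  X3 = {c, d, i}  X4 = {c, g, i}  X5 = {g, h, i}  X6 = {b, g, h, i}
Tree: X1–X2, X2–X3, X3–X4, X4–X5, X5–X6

No — vertex a appears in no bag.

A tree decomposition must satisfy three properties: every vertex lies in some bag; for every edge, both endpoints lie together in some bag; and for every vertex, the bags containing it form a connected subtree. Here vertex a appears in no bag, so the decomposition is invalid.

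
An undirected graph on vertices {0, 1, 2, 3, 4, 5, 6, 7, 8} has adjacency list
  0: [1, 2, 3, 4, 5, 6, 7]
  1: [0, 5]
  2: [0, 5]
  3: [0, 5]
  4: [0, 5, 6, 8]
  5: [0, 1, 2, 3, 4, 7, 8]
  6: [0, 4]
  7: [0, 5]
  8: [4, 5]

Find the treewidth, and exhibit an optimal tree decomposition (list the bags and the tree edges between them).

Treewidth 2.
Bags: B1 = {0, 2, 5}  B2 = {0, 3, 5}  B3 = {0, 4, 5}  B4 = {0, 1, 5}  B5 = {4, 5, 8}  B6 = {0, 5, 7}  B7 = {0, 4, 6}
Tree: B1–B2, B2–B3, B1–B4, B3–B5, B4–B6, B3–B7

The largest bag has 3 vertices, giving width 2; this decomposition certifies tw(G) ≤ 2. Conversely, {0, 1, 5} is a clique of size 3, and the vertices of any clique must share a bag in every tree decomposition; so some bag has ≥ 3 vertices and tw(G) ≥ 2. Hence tw(G) = 2 exactly.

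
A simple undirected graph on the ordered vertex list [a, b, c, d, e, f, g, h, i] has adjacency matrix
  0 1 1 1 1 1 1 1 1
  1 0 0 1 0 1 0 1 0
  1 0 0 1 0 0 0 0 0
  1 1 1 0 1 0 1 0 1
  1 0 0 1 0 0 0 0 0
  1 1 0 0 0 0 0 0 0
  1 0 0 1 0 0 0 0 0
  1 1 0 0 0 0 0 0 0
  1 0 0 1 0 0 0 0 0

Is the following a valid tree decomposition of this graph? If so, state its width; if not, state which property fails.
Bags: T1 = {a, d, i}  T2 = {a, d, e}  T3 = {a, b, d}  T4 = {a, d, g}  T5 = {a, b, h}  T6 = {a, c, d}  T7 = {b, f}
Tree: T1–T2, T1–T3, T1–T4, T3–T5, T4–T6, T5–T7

No — edge (a,f) lies in no bag.

A tree decomposition must satisfy three properties: every vertex lies in some bag; for every edge, both endpoints lie together in some bag; and for every vertex, the bags containing it form a connected subtree. Here edge (a,f) lies in no bag, so the decomposition is invalid.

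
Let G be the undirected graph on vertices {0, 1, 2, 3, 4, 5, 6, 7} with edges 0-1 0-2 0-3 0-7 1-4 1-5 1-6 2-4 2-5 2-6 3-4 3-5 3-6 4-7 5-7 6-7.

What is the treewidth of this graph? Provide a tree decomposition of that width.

Each bag holds 5 vertices, so the decomposition has width 4, which upper-bounds the treewidth. For the lower bound: the 5 vertex sets {3,5}, {2,6}, {0,7}, {4}, {1} are disjoint, each induces a connected subgraph, and every pair is joined by at least one edge of G. Contracting each set to a single vertex therefore yields K_{5} as a minor, and since treewidth is minor-monotone, tw(G) ≥ tw(K_{5}) = 4. The upper and lower bounds meet at 4, so that is the treewidth.

Treewidth 4.
One optimal decomposition is:
Bags: B1 = {0, 3, 4, 5, 6}  B2 = {0, 2, 4, 5, 6}  B3 = {0, 4, 5, 6, 7}  B4 = {0, 1, 4, 5, 6}
Tree: B1–B2, B2–B3, B3–B4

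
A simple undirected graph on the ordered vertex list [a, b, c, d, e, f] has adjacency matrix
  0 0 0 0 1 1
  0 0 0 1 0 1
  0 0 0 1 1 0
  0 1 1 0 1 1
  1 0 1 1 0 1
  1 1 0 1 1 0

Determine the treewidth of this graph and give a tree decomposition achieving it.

The largest bag has 3 vertices, giving width 2; this decomposition certifies tw(G) ≤ 2. Conversely, {c, d, e} is a clique of size 3, and the vertices of any clique must share a bag in every tree decomposition; so some bag has ≥ 3 vertices and tw(G) ≥ 2. Hence tw(G) = 2 exactly.

Treewidth 2.
One optimal decomposition is:
Bags: B1 = {d, e, f}  B2 = {b, d, f}  B3 = {c, d, e}  B4 = {a, e, f}
Tree: B1–B2, B1–B3, B1–B4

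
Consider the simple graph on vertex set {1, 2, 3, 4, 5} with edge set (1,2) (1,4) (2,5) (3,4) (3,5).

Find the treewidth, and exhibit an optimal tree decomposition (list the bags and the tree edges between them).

The largest bag has 3 vertices, giving width 2; this decomposition certifies tw(G) ≤ 2. Since 2–5–3–4–1–2 is a cycle in G, G is not acyclic. Forests are exactly the graphs of treewidth ≤ 1, so tw(G) ≥ 2. Therefore the treewidth is 2.

Treewidth 2.
Bags: B1 = {2, 3, 5}  B2 = {2, 3, 4}  B3 = {1, 2, 4}
Tree: B1–B2, B2–B3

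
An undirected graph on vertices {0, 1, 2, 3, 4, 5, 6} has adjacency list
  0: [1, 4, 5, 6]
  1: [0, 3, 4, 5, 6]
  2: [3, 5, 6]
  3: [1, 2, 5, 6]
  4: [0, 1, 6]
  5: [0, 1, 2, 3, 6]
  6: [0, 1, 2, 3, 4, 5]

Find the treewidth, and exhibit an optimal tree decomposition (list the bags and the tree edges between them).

Treewidth 3.
Bags: B1 = {1, 3, 5, 6}  B2 = {0, 1, 5, 6}  B3 = {0, 1, 4, 6}  B4 = {2, 3, 5, 6}
Tree: B1–B2, B2–B3, B1–B4

Every bag has size at most 4, so the width is 4 − 1 = 3 and tw(G) ≤ 3. On the other hand G contains the 4-clique {0, 1, 4, 6}. A clique must lie in a single bag of any decomposition, so no decomposition can have width below 3. The upper and lower bounds meet at 3, so that is the treewidth.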